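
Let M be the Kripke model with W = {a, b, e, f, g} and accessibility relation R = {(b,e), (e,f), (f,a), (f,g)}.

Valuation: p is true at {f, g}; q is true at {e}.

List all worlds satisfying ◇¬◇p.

a: no successors, so ◇¬◇p fails. ✗
b: successors {e}; ¬◇p there: e:F. ✗
e: successors {f}; ¬◇p there: f:F. ✗
f: successors {a, g}; ¬◇p there: a:T, g:T. ✓
g: no successors, so ◇¬◇p fails. ✗

{f}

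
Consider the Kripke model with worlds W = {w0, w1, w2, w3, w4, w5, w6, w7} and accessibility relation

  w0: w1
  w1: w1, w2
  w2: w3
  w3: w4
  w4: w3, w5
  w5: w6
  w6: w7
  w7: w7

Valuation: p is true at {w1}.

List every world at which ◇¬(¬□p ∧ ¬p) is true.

w0: successors {w1}; ¬(¬□p ∧ ¬p) there: w1:T. ✓
w1: successors {w1, w2}; ¬(¬□p ∧ ¬p) there: w1:T, w2:F. ✓
w2: successors {w3}; ¬(¬□p ∧ ¬p) there: w3:F. ✗
w3: successors {w4}; ¬(¬□p ∧ ¬p) there: w4:F. ✗
w4: successors {w3, w5}; ¬(¬□p ∧ ¬p) there: w3:F, w5:F. ✗
w5: successors {w6}; ¬(¬□p ∧ ¬p) there: w6:F. ✗
w6: successors {w7}; ¬(¬□p ∧ ¬p) there: w7:F. ✗
w7: successors {w7}; ¬(¬□p ∧ ¬p) there: w7:F. ✗

{w0, w1}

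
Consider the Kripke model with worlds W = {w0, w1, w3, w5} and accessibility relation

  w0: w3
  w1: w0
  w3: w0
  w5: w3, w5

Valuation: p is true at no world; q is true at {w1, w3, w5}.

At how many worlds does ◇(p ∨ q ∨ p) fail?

2

w0: successors {w3}; p ∨ q ∨ p there: w3:T. ✓
w1: successors {w0}; p ∨ q ∨ p there: w0:F. ✗
w3: successors {w0}; p ∨ q ∨ p there: w0:F. ✗
w5: successors {w3, w5}; p ∨ q ∨ p there: w3:T, w5:T. ✓
Satisfying worlds: {w0, w5}.
So ◇(p ∨ q ∨ p) fails at the other 2 worlds.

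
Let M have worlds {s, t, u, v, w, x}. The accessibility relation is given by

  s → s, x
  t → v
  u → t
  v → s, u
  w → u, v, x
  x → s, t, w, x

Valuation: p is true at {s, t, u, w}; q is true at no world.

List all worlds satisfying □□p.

{t}

s: successors {s, x}; □p there: s:F, x:F. ✗
t: successors {v}; □p there: v:T. ✓
u: successors {t}; □p there: t:F. ✗
v: successors {s, u}; □p there: s:F, u:T. ✗
w: successors {u, v, x}; □p there: u:T, v:T, x:F. ✗
x: successors {s, t, w, x}; □p there: s:F, t:F, w:F, x:F. ✗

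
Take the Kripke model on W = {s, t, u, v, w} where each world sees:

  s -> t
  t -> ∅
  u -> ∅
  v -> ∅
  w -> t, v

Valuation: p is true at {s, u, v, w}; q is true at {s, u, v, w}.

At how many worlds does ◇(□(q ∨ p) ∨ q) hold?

2

s: successors {t}; □(q ∨ p) ∨ q there: t:T. ✓
t: no successors, so ◇(□(q ∨ p) ∨ q) fails. ✗
u: no successors, so ◇(□(q ∨ p) ∨ q) fails. ✗
v: no successors, so ◇(□(q ∨ p) ∨ q) fails. ✗
w: successors {t, v}; □(q ∨ p) ∨ q there: t:T, v:T. ✓
Satisfying worlds: {s, w}.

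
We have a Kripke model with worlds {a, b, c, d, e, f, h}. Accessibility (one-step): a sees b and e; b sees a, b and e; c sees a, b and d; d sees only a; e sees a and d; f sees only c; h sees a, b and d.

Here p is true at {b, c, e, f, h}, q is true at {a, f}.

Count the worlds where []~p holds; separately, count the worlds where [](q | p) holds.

2 and 4

For []~p:
a: successors {b, e}; ~p there: b:F, e:F. ✗
b: successors {a, b, e}; ~p there: a:T, b:F, e:F. ✗
c: successors {a, b, d}; ~p there: a:T, b:F, d:T. ✗
d: successors {a}; ~p there: a:T. ✓
e: successors {a, d}; ~p there: a:T, d:T. ✓
f: successors {c}; ~p there: c:F. ✗
h: successors {a, b, d}; ~p there: a:T, b:F, d:T. ✗
— 2 worlds.
For [](q | p):
a: successors {b, e}; q | p there: b:T, e:T. ✓
b: successors {a, b, e}; q | p there: a:T, b:T, e:T. ✓
c: successors {a, b, d}; q | p there: a:T, b:T, d:F. ✗
d: successors {a}; q | p there: a:T. ✓
e: successors {a, d}; q | p there: a:T, d:F. ✗
f: successors {c}; q | p there: c:T. ✓
h: successors {a, b, d}; q | p there: a:T, b:T, d:F. ✗
— 4 worlds.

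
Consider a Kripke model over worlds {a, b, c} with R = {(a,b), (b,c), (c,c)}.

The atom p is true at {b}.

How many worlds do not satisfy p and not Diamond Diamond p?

2

a: p is F, not Diamond Diamond p is T. ✗
b: p is T, not Diamond Diamond p is T. ✓
c: p is F, not Diamond Diamond p is T. ✗
Satisfying worlds: {b}.
So p and not Diamond Diamond p fails at the other 2 worlds.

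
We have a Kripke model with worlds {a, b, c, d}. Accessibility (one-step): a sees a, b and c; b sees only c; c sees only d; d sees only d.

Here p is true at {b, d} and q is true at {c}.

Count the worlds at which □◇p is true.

3

a: successors {a, b, c}; ◇p there: a:T, b:F, c:T. ✗
b: successors {c}; ◇p there: c:T. ✓
c: successors {d}; ◇p there: d:T. ✓
d: successors {d}; ◇p there: d:T. ✓
Satisfying worlds: {b, c, d}.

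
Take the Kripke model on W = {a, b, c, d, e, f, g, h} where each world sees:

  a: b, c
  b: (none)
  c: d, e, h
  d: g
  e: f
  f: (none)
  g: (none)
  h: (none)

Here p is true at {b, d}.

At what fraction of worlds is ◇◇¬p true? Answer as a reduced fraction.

1/4

a: successors {b, c}; ◇¬p there: b:F, c:T. ✓
b: no successors, so ◇◇¬p fails. ✗
c: successors {d, e, h}; ◇¬p there: d:T, e:T, h:F. ✓
d: successors {g}; ◇¬p there: g:F. ✗
e: successors {f}; ◇¬p there: f:F. ✗
f: no successors, so ◇◇¬p fails. ✗
g: no successors, so ◇◇¬p fails. ✗
h: no successors, so ◇◇¬p fails. ✗
That's 2 of 8 worlds, so 2/8 = 1/4.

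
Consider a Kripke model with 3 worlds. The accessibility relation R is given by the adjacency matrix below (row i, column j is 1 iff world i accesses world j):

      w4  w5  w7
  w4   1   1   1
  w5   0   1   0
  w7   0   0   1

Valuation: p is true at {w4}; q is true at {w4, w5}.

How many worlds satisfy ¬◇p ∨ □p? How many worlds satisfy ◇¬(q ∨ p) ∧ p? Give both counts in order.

For ¬◇p ∨ □p:
w4: ¬◇p is F, □p is F. ✗
w5: ¬◇p is T, □p is F. ✓
w7: ¬◇p is T, □p is F. ✓
— 2 worlds.
For ◇¬(q ∨ p) ∧ p:
w4: ◇¬(q ∨ p) is T, p is T. ✓
w5: ◇¬(q ∨ p) is F, p is F. ✗
w7: ◇¬(q ∨ p) is T, p is F. ✗
— 1 world.

2 and 1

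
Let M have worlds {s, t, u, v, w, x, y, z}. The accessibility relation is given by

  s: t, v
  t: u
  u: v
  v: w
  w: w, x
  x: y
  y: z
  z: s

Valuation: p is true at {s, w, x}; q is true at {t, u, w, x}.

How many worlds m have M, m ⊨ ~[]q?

5

s: []q is F. ✓
t: []q is T. ✗
u: []q is F. ✓
v: []q is T. ✗
w: []q is T. ✗
x: []q is F. ✓
y: []q is F. ✓
z: []q is F. ✓
Satisfying worlds: {s, u, x, y, z}.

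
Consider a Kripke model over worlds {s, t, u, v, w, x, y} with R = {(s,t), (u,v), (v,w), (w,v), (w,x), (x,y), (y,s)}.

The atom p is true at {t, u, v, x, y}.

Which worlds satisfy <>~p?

s: successors {t}; ~p there: t:F. ✗
t: no successors, so <>~p fails. ✗
u: successors {v}; ~p there: v:F. ✗
v: successors {w}; ~p there: w:T. ✓
w: successors {v, x}; ~p there: v:F, x:F. ✗
x: successors {y}; ~p there: y:F. ✗
y: successors {s}; ~p there: s:T. ✓

{v, y}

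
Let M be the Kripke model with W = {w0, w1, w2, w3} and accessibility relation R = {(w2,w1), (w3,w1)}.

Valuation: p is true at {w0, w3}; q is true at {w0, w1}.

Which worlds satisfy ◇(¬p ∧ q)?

w0: no successors, so ◇(¬p ∧ q) fails. ✗
w1: no successors, so ◇(¬p ∧ q) fails. ✗
w2: successors {w1}; ¬p ∧ q there: w1:T. ✓
w3: successors {w1}; ¬p ∧ q there: w1:T. ✓

{w2, w3}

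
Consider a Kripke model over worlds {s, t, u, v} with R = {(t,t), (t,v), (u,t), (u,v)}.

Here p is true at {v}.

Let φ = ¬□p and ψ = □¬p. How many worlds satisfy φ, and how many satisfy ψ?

2 and 2

For ¬□p:
s: □p is T. ✗
t: □p is F. ✓
u: □p is F. ✓
v: □p is T. ✗
— 2 worlds.
For □¬p:
s: no successors, so □¬p holds vacuously. ✓
t: successors {t, v}; ¬p there: t:T, v:F. ✗
u: successors {t, v}; ¬p there: t:T, v:F. ✗
v: no successors, so □¬p holds vacuously. ✓
— 2 worlds.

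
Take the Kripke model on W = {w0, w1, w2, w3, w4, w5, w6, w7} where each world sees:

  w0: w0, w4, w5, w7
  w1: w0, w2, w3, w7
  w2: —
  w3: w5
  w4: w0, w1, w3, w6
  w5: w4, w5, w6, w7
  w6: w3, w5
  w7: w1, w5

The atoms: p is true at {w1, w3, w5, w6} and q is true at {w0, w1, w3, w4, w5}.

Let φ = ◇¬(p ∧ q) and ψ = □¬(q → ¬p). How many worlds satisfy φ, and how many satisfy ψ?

4 and 4

For ◇¬(p ∧ q):
w0: successors {w0, w4, w5, w7}; ¬(p ∧ q) there: w0:T, w4:T, w5:F, w7:T. ✓
w1: successors {w0, w2, w3, w7}; ¬(p ∧ q) there: w0:T, w2:T, w3:F, w7:T. ✓
w2: no successors, so ◇¬(p ∧ q) fails. ✗
w3: successors {w5}; ¬(p ∧ q) there: w5:F. ✗
w4: successors {w0, w1, w3, w6}; ¬(p ∧ q) there: w0:T, w1:F, w3:F, w6:T. ✓
w5: successors {w4, w5, w6, w7}; ¬(p ∧ q) there: w4:T, w5:F, w6:T, w7:T. ✓
w6: successors {w3, w5}; ¬(p ∧ q) there: w3:F, w5:F. ✗
w7: successors {w1, w5}; ¬(p ∧ q) there: w1:F, w5:F. ✗
— 4 worlds.
For □¬(q → ¬p):
w0: successors {w0, w4, w5, w7}; ¬(q → ¬p) there: w0:F, w4:F, w5:T, w7:F. ✗
w1: successors {w0, w2, w3, w7}; ¬(q → ¬p) there: w0:F, w2:F, w3:T, w7:F. ✗
w2: no successors, so □¬(q → ¬p) holds vacuously. ✓
w3: successors {w5}; ¬(q → ¬p) there: w5:T. ✓
w4: successors {w0, w1, w3, w6}; ¬(q → ¬p) there: w0:F, w1:T, w3:T, w6:F. ✗
w5: successors {w4, w5, w6, w7}; ¬(q → ¬p) there: w4:F, w5:T, w6:F, w7:F. ✗
w6: successors {w3, w5}; ¬(q → ¬p) there: w3:T, w5:T. ✓
w7: successors {w1, w5}; ¬(q → ¬p) there: w1:T, w5:T. ✓
— 4 worlds.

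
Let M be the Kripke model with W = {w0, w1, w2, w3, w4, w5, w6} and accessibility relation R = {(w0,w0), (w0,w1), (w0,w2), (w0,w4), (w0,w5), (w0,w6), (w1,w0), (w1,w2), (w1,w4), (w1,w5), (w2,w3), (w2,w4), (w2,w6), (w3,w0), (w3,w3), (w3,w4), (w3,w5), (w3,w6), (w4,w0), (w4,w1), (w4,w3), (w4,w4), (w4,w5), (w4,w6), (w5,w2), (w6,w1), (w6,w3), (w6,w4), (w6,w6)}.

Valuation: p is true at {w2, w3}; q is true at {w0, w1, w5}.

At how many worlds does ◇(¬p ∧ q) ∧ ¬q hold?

w0: ◇(¬p ∧ q) is T, ¬q is F. ✗
w1: ◇(¬p ∧ q) is T, ¬q is F. ✗
w2: ◇(¬p ∧ q) is F, ¬q is T. ✗
w3: ◇(¬p ∧ q) is T, ¬q is T. ✓
w4: ◇(¬p ∧ q) is T, ¬q is T. ✓
w5: ◇(¬p ∧ q) is F, ¬q is F. ✗
w6: ◇(¬p ∧ q) is T, ¬q is T. ✓
Satisfying worlds: {w3, w4, w6}.

3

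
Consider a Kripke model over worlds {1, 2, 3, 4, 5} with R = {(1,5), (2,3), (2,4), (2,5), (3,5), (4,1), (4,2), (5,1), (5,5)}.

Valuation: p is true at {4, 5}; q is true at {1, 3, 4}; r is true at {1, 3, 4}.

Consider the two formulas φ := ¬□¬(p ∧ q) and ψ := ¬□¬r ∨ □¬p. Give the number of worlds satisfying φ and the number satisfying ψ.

For ¬□¬(p ∧ q):
1: □¬(p ∧ q) is T. ✗
2: □¬(p ∧ q) is F. ✓
3: □¬(p ∧ q) is T. ✗
4: □¬(p ∧ q) is T. ✗
5: □¬(p ∧ q) is T. ✗
— 1 world.
For ¬□¬r ∨ □¬p:
1: ¬□¬r is F, □¬p is F. ✗
2: ¬□¬r is T, □¬p is F. ✓
3: ¬□¬r is F, □¬p is F. ✗
4: ¬□¬r is T, □¬p is T. ✓
5: ¬□¬r is T, □¬p is F. ✓
— 3 worlds.

1 and 3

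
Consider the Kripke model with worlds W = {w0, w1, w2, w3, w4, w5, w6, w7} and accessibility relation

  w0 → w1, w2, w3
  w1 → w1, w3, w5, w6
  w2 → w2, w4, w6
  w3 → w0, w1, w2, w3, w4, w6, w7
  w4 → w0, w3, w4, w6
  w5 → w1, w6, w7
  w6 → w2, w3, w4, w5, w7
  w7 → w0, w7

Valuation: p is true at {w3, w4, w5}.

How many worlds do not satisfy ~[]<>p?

w0: []<>p is T. ✗
w1: []<>p is F. ✓
w2: []<>p is T. ✗
w3: []<>p is F. ✓
w4: []<>p is T. ✗
w5: []<>p is F. ✓
w6: []<>p is F. ✓
w7: []<>p is F. ✓
Satisfying worlds: {w1, w3, w5, w6, w7}.
So ~[]<>p fails at the other 3 worlds.

3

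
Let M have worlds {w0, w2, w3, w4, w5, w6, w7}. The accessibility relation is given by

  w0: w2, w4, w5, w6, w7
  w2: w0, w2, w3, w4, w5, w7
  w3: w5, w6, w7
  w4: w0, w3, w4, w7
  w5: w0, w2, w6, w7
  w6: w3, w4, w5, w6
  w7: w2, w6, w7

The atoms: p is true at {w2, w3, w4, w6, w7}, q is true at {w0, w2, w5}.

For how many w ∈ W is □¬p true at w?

w0: successors {w2, w4, w5, w6, w7}; ¬p there: w2:F, w4:F, w5:T, w6:F, w7:F. ✗
w2: successors {w0, w2, w3, w4, w5, w7}; ¬p there: w0:T, w2:F, w3:F, w4:F, w5:T, w7:F. ✗
w3: successors {w5, w6, w7}; ¬p there: w5:T, w6:F, w7:F. ✗
w4: successors {w0, w3, w4, w7}; ¬p there: w0:T, w3:F, w4:F, w7:F. ✗
w5: successors {w0, w2, w6, w7}; ¬p there: w0:T, w2:F, w6:F, w7:F. ✗
w6: successors {w3, w4, w5, w6}; ¬p there: w3:F, w4:F, w5:T, w6:F. ✗
w7: successors {w2, w6, w7}; ¬p there: w2:F, w6:F, w7:F. ✗
Satisfying worlds: ∅.

0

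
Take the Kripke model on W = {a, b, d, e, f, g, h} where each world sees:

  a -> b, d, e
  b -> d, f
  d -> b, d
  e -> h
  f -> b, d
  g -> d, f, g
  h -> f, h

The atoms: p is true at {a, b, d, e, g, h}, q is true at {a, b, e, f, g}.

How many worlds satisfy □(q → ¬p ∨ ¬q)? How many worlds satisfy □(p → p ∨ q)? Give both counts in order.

3 and 7

For □(q → ¬p ∨ ¬q):
a: successors {b, d, e}; q → ¬p ∨ ¬q there: b:F, d:T, e:F. ✗
b: successors {d, f}; q → ¬p ∨ ¬q there: d:T, f:T. ✓
d: successors {b, d}; q → ¬p ∨ ¬q there: b:F, d:T. ✗
e: successors {h}; q → ¬p ∨ ¬q there: h:T. ✓
f: successors {b, d}; q → ¬p ∨ ¬q there: b:F, d:T. ✗
g: successors {d, f, g}; q → ¬p ∨ ¬q there: d:T, f:T, g:F. ✗
h: successors {f, h}; q → ¬p ∨ ¬q there: f:T, h:T. ✓
— 3 worlds.
For □(p → p ∨ q):
a: successors {b, d, e}; p → p ∨ q there: b:T, d:T, e:T. ✓
b: successors {d, f}; p → p ∨ q there: d:T, f:T. ✓
d: successors {b, d}; p → p ∨ q there: b:T, d:T. ✓
e: successors {h}; p → p ∨ q there: h:T. ✓
f: successors {b, d}; p → p ∨ q there: b:T, d:T. ✓
g: successors {d, f, g}; p → p ∨ q there: d:T, f:T, g:T. ✓
h: successors {f, h}; p → p ∨ q there: f:T, h:T. ✓
— 7 worlds.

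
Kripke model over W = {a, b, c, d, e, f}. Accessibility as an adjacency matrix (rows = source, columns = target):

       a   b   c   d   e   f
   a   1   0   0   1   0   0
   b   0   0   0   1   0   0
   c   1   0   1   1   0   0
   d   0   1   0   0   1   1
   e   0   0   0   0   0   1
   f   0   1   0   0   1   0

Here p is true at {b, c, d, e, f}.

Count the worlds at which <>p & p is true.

a: <>p is T, p is F. ✗
b: <>p is T, p is T. ✓
c: <>p is T, p is T. ✓
d: <>p is T, p is T. ✓
e: <>p is T, p is T. ✓
f: <>p is T, p is T. ✓
Satisfying worlds: {b, c, d, e, f}.

5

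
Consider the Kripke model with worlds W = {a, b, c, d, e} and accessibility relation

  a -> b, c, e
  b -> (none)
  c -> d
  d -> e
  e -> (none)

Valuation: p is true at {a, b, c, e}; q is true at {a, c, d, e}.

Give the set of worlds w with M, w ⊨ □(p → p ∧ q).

{b, c, d, e}

a: successors {b, c, e}; p → p ∧ q there: b:F, c:T, e:T. ✗
b: no successors, so □(p → p ∧ q) holds vacuously. ✓
c: successors {d}; p → p ∧ q there: d:T. ✓
d: successors {e}; p → p ∧ q there: e:T. ✓
e: no successors, so □(p → p ∧ q) holds vacuously. ✓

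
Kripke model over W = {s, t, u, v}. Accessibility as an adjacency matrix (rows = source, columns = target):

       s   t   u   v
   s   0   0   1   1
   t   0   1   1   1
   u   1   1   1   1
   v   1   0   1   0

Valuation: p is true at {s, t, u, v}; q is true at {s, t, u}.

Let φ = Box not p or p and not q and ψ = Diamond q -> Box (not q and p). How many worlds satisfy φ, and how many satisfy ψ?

1 and 0

For Box not p or p and not q:
s: Box not p is F, p and not q is F. ✗
t: Box not p is F, p and not q is F. ✗
u: Box not p is F, p and not q is F. ✗
v: Box not p is F, p and not q is T. ✓
— 1 world.
For Diamond q -> Box (not q and p):
s: Diamond q is T, Box (not q and p) is F. ✗
t: Diamond q is T, Box (not q and p) is F. ✗
u: Diamond q is T, Box (not q and p) is F. ✗
v: Diamond q is T, Box (not q and p) is F. ✗
— 0 worlds.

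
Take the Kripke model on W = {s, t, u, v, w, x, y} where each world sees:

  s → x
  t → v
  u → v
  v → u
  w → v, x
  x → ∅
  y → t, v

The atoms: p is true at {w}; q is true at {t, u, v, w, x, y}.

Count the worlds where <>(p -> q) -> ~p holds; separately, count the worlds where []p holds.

6 and 1

For <>(p -> q) -> ~p:
s: <>(p -> q) is T, ~p is T. ✓
t: <>(p -> q) is T, ~p is T. ✓
u: <>(p -> q) is T, ~p is T. ✓
v: <>(p -> q) is T, ~p is T. ✓
w: <>(p -> q) is T, ~p is F. ✗
x: <>(p -> q) is F, ~p is T. ✓
y: <>(p -> q) is T, ~p is T. ✓
— 6 worlds.
For []p:
s: successors {x}; p there: x:F. ✗
t: successors {v}; p there: v:F. ✗
u: successors {v}; p there: v:F. ✗
v: successors {u}; p there: u:F. ✗
w: successors {v, x}; p there: v:F, x:F. ✗
x: no successors, so []p holds vacuously. ✓
y: successors {t, v}; p there: t:F, v:F. ✗
— 1 world.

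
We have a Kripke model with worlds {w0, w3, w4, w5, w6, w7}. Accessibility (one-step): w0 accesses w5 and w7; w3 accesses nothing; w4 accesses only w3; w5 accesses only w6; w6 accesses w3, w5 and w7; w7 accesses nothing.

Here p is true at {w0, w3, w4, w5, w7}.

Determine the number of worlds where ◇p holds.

3

w0: successors {w5, w7}; p there: w5:T, w7:T. ✓
w3: no successors, so ◇p fails. ✗
w4: successors {w3}; p there: w3:T. ✓
w5: successors {w6}; p there: w6:F. ✗
w6: successors {w3, w5, w7}; p there: w3:T, w5:T, w7:T. ✓
w7: no successors, so ◇p fails. ✗
Satisfying worlds: {w0, w4, w6}.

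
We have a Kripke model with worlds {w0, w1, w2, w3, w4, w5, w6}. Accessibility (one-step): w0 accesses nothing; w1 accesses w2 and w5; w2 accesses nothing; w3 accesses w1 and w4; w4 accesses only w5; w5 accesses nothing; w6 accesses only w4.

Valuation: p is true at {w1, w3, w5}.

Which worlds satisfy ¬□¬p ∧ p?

{w1, w3}

w0: ¬□¬p is F, p is F. ✗
w1: ¬□¬p is T, p is T. ✓
w2: ¬□¬p is F, p is F. ✗
w3: ¬□¬p is T, p is T. ✓
w4: ¬□¬p is T, p is F. ✗
w5: ¬□¬p is F, p is T. ✗
w6: ¬□¬p is F, p is F. ✗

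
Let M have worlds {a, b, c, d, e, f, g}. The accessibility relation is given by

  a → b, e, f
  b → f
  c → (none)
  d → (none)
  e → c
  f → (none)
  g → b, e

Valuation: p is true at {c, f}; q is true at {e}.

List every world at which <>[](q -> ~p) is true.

{a, b, e, g}

a: successors {b, e, f}; [](q -> ~p) there: b:T, e:T, f:T. ✓
b: successors {f}; [](q -> ~p) there: f:T. ✓
c: no successors, so <>[](q -> ~p) fails. ✗
d: no successors, so <>[](q -> ~p) fails. ✗
e: successors {c}; [](q -> ~p) there: c:T. ✓
f: no successors, so <>[](q -> ~p) fails. ✗
g: successors {b, e}; [](q -> ~p) there: b:T, e:T. ✓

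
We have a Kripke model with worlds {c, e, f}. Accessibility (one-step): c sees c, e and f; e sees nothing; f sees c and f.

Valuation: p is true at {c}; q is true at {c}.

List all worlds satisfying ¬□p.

c: □p is F. ✓
e: □p is T. ✗
f: □p is F. ✓

{c, f}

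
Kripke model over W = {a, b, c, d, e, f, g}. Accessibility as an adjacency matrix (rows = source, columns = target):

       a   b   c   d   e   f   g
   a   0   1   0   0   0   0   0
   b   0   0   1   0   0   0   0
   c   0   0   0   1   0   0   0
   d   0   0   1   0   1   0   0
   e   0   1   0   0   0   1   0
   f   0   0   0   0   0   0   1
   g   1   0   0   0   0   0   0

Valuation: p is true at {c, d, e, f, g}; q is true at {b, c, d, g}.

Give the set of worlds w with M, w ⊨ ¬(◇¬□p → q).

a: ◇¬□p → q is T. ✗
b: ◇¬□p → q is T. ✗
c: ◇¬□p → q is T. ✗
d: ◇¬□p → q is T. ✗
e: ◇¬□p → q is T. ✗
f: ◇¬□p → q is F. ✓
g: ◇¬□p → q is T. ✗

{f}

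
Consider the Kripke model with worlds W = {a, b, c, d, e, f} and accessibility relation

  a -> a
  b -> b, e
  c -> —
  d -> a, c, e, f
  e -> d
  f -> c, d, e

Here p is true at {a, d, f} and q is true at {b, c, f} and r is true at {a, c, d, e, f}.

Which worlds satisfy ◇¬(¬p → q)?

a: successors {a}; ¬(¬p → q) there: a:F. ✗
b: successors {b, e}; ¬(¬p → q) there: b:F, e:T. ✓
c: no successors, so ◇¬(¬p → q) fails. ✗
d: successors {a, c, e, f}; ¬(¬p → q) there: a:F, c:F, e:T, f:F. ✓
e: successors {d}; ¬(¬p → q) there: d:F. ✗
f: successors {c, d, e}; ¬(¬p → q) there: c:F, d:F, e:T. ✓

{b, d, f}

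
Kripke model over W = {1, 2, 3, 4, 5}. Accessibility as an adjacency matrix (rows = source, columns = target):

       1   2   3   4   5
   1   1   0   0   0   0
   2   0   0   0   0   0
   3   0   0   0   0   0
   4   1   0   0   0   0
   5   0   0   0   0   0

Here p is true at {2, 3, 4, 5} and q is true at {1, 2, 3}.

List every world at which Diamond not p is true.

{1, 4}

1: successors {1}; not p there: 1:T. ✓
2: no successors, so Diamond not p fails. ✗
3: no successors, so Diamond not p fails. ✗
4: successors {1}; not p there: 1:T. ✓
5: no successors, so Diamond not p fails. ✗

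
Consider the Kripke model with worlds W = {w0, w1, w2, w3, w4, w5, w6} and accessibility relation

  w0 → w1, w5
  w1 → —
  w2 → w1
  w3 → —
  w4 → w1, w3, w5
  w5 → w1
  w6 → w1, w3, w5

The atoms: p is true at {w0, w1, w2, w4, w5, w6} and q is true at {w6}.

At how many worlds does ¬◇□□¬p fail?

5

w0: ◇□□¬p is T. ✗
w1: ◇□□¬p is F. ✓
w2: ◇□□¬p is T. ✗
w3: ◇□□¬p is F. ✓
w4: ◇□□¬p is T. ✗
w5: ◇□□¬p is T. ✗
w6: ◇□□¬p is T. ✗
Satisfying worlds: {w1, w3}.
So ¬◇□□¬p fails at the other 5 worlds.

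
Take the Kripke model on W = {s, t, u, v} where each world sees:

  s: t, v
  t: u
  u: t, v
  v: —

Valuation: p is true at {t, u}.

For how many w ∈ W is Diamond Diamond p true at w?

s: successors {t, v}; Diamond p there: t:T, v:F. ✓
t: successors {u}; Diamond p there: u:T. ✓
u: successors {t, v}; Diamond p there: t:T, v:F. ✓
v: no successors, so Diamond Diamond p fails. ✗
Satisfying worlds: {s, t, u}.

3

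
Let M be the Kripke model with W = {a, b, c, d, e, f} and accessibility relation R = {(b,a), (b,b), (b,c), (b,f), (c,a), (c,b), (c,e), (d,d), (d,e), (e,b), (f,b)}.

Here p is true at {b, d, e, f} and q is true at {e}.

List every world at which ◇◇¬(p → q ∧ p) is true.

a: no successors, so ◇◇¬(p → q ∧ p) fails. ✗
b: successors {a, b, c, f}; ◇¬(p → q ∧ p) there: a:F, b:T, c:T, f:T. ✓
c: successors {a, b, e}; ◇¬(p → q ∧ p) there: a:F, b:T, e:T. ✓
d: successors {d, e}; ◇¬(p → q ∧ p) there: d:T, e:T. ✓
e: successors {b}; ◇¬(p → q ∧ p) there: b:T. ✓
f: successors {b}; ◇¬(p → q ∧ p) there: b:T. ✓

{b, c, d, e, f}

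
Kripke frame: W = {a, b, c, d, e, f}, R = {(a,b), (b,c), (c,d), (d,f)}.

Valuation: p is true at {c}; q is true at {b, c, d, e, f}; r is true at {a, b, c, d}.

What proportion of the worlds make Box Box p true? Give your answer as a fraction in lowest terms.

a: successors {b}; Box p there: b:T. ✓
b: successors {c}; Box p there: c:F. ✗
c: successors {d}; Box p there: d:F. ✗
d: successors {f}; Box p there: f:T. ✓
e: no successors, so Box Box p holds vacuously. ✓
f: no successors, so Box Box p holds vacuously. ✓
That's 4 of 6 worlds, so 4/6 = 2/3.

2/3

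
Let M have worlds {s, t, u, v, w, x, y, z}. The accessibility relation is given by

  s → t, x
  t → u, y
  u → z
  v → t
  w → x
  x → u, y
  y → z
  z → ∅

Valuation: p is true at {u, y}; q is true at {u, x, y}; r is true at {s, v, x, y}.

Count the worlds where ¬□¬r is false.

4

s: □¬r is F. ✓
t: □¬r is F. ✓
u: □¬r is T. ✗
v: □¬r is T. ✗
w: □¬r is F. ✓
x: □¬r is F. ✓
y: □¬r is T. ✗
z: □¬r is T. ✗
Satisfying worlds: {s, t, w, x}.
So ¬□¬r fails at the other 4 worlds.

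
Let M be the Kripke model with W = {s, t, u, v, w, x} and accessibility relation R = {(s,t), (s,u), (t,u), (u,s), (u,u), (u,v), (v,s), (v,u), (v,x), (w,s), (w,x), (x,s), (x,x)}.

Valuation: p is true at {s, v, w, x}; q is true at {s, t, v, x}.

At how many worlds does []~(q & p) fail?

4

s: successors {t, u}; ~(q & p) there: t:T, u:T. ✓
t: successors {u}; ~(q & p) there: u:T. ✓
u: successors {s, u, v}; ~(q & p) there: s:F, u:T, v:F. ✗
v: successors {s, u, x}; ~(q & p) there: s:F, u:T, x:F. ✗
w: successors {s, x}; ~(q & p) there: s:F, x:F. ✗
x: successors {s, x}; ~(q & p) there: s:F, x:F. ✗
Satisfying worlds: {s, t}.
So []~(q & p) fails at the other 4 worlds.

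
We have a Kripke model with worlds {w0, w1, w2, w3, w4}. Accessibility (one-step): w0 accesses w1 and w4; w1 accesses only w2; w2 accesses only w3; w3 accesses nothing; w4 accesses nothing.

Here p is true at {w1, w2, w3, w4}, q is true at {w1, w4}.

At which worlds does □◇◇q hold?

{w3, w4}

w0: successors {w1, w4}; ◇◇q there: w1:F, w4:F. ✗
w1: successors {w2}; ◇◇q there: w2:F. ✗
w2: successors {w3}; ◇◇q there: w3:F. ✗
w3: no successors, so □◇◇q holds vacuously. ✓
w4: no successors, so □◇◇q holds vacuously. ✓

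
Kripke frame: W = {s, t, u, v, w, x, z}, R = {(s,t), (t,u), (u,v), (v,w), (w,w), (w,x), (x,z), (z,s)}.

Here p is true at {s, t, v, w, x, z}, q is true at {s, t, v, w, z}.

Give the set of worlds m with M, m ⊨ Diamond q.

{s, u, v, w, x, z}

s: successors {t}; q there: t:T. ✓
t: successors {u}; q there: u:F. ✗
u: successors {v}; q there: v:T. ✓
v: successors {w}; q there: w:T. ✓
w: successors {w, x}; q there: w:T, x:F. ✓
x: successors {z}; q there: z:T. ✓
z: successors {s}; q there: s:T. ✓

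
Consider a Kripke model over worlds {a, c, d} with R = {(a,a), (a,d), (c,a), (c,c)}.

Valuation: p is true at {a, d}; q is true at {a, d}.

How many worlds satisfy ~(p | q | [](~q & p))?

a: p | q | [](~q & p) is T. ✗
c: p | q | [](~q & p) is F. ✓
d: p | q | [](~q & p) is T. ✗
Satisfying worlds: {c}.

1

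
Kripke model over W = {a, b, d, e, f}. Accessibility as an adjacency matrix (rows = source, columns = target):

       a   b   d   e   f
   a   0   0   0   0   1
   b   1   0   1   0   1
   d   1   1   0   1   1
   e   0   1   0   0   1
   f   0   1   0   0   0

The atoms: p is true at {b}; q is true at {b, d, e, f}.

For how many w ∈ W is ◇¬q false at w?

a: successors {f}; ¬q there: f:F. ✗
b: successors {a, d, f}; ¬q there: a:T, d:F, f:F. ✓
d: successors {a, b, e, f}; ¬q there: a:T, b:F, e:F, f:F. ✓
e: successors {b, f}; ¬q there: b:F, f:F. ✗
f: successors {b}; ¬q there: b:F. ✗
Satisfying worlds: {b, d}.
So ◇¬q fails at the other 3 worlds.

3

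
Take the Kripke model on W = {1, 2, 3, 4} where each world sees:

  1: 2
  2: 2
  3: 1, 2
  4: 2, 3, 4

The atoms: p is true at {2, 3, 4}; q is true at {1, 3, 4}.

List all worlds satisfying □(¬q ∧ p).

1: successors {2}; ¬q ∧ p there: 2:T. ✓
2: successors {2}; ¬q ∧ p there: 2:T. ✓
3: successors {1, 2}; ¬q ∧ p there: 1:F, 2:T. ✗
4: successors {2, 3, 4}; ¬q ∧ p there: 2:T, 3:F, 4:F. ✗

{1, 2}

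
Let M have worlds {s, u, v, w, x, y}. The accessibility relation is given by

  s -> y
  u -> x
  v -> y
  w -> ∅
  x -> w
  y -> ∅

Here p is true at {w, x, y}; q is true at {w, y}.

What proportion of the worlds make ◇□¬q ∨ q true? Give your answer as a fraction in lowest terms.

5/6

s: ◇□¬q is T, q is F. ✓
u: ◇□¬q is F, q is F. ✗
v: ◇□¬q is T, q is F. ✓
w: ◇□¬q is F, q is T. ✓
x: ◇□¬q is T, q is F. ✓
y: ◇□¬q is F, q is T. ✓
That's 5 of 6 worlds, so 5/6.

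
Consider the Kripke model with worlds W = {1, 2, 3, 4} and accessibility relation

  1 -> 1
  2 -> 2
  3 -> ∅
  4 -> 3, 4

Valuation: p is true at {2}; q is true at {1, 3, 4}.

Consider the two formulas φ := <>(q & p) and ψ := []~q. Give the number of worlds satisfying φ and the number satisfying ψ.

For <>(q & p):
1: successors {1}; q & p there: 1:F. ✗
2: successors {2}; q & p there: 2:F. ✗
3: no successors, so <>(q & p) fails. ✗
4: successors {3, 4}; q & p there: 3:F, 4:F. ✗
— 0 worlds.
For []~q:
1: successors {1}; ~q there: 1:F. ✗
2: successors {2}; ~q there: 2:T. ✓
3: no successors, so []~q holds vacuously. ✓
4: successors {3, 4}; ~q there: 3:F, 4:F. ✗
— 2 worlds.

0 and 2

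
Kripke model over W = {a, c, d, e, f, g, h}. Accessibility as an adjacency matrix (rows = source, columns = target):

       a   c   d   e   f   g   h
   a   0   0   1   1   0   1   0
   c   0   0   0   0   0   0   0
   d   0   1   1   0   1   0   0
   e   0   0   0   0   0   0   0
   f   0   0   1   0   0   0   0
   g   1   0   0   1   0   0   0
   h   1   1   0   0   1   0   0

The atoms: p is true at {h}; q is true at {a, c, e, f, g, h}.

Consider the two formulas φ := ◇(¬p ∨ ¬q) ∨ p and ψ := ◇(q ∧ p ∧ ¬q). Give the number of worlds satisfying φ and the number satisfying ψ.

For ◇(¬p ∨ ¬q) ∨ p:
a: ◇(¬p ∨ ¬q) is T, p is F. ✓
c: ◇(¬p ∨ ¬q) is F, p is F. ✗
d: ◇(¬p ∨ ¬q) is T, p is F. ✓
e: ◇(¬p ∨ ¬q) is F, p is F. ✗
f: ◇(¬p ∨ ¬q) is T, p is F. ✓
g: ◇(¬p ∨ ¬q) is T, p is F. ✓
h: ◇(¬p ∨ ¬q) is T, p is T. ✓
— 5 worlds.
For ◇(q ∧ p ∧ ¬q):
a: successors {d, e, g}; q ∧ p ∧ ¬q there: d:F, e:F, g:F. ✗
c: no successors, so ◇(q ∧ p ∧ ¬q) fails. ✗
d: successors {c, d, f}; q ∧ p ∧ ¬q there: c:F, d:F, f:F. ✗
e: no successors, so ◇(q ∧ p ∧ ¬q) fails. ✗
f: successors {d}; q ∧ p ∧ ¬q there: d:F. ✗
g: successors {a, e}; q ∧ p ∧ ¬q there: a:F, e:F. ✗
h: successors {a, c, f}; q ∧ p ∧ ¬q there: a:F, c:F, f:F. ✗
— 0 worlds.

5 and 0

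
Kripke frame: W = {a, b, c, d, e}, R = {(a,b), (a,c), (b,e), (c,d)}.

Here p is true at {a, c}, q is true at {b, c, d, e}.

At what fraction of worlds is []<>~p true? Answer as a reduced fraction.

3/5

a: successors {b, c}; <>~p there: b:T, c:T. ✓
b: successors {e}; <>~p there: e:F. ✗
c: successors {d}; <>~p there: d:F. ✗
d: no successors, so []<>~p holds vacuously. ✓
e: no successors, so []<>~p holds vacuously. ✓
That's 3 of 5 worlds, so 3/5.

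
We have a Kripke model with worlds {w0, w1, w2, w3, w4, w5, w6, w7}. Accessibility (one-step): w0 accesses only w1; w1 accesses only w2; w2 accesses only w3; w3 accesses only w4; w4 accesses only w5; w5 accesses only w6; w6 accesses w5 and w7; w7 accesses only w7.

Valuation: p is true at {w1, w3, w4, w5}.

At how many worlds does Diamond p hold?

5

w0: successors {w1}; p there: w1:T. ✓
w1: successors {w2}; p there: w2:F. ✗
w2: successors {w3}; p there: w3:T. ✓
w3: successors {w4}; p there: w4:T. ✓
w4: successors {w5}; p there: w5:T. ✓
w5: successors {w6}; p there: w6:F. ✗
w6: successors {w5, w7}; p there: w5:T, w7:F. ✓
w7: successors {w7}; p there: w7:F. ✗
Satisfying worlds: {w0, w2, w3, w4, w6}.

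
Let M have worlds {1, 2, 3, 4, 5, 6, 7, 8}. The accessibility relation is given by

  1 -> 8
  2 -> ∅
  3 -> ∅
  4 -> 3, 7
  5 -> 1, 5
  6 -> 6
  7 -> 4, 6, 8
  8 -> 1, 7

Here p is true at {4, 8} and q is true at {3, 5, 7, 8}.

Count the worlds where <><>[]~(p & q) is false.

1: successors {8}; <>[]~(p & q) there: 8:F. ✗
2: no successors, so <><>[]~(p & q) fails. ✗
3: no successors, so <><>[]~(p & q) fails. ✗
4: successors {3, 7}; <>[]~(p & q) there: 3:F, 7:T. ✓
5: successors {1, 5}; <>[]~(p & q) there: 1:T, 5:T. ✓
6: successors {6}; <>[]~(p & q) there: 6:T. ✓
7: successors {4, 6, 8}; <>[]~(p & q) there: 4:T, 6:T, 8:F. ✓
8: successors {1, 7}; <>[]~(p & q) there: 1:T, 7:T. ✓
Satisfying worlds: {4, 5, 6, 7, 8}.
So <><>[]~(p & q) fails at the other 3 worlds.

3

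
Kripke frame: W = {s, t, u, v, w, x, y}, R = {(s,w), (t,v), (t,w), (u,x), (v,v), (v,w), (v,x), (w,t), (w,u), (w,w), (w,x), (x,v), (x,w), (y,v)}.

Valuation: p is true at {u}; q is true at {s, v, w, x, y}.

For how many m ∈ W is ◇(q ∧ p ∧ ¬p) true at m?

s: successors {w}; q ∧ p ∧ ¬p there: w:F. ✗
t: successors {v, w}; q ∧ p ∧ ¬p there: v:F, w:F. ✗
u: successors {x}; q ∧ p ∧ ¬p there: x:F. ✗
v: successors {v, w, x}; q ∧ p ∧ ¬p there: v:F, w:F, x:F. ✗
w: successors {t, u, w, x}; q ∧ p ∧ ¬p there: t:F, u:F, w:F, x:F. ✗
x: successors {v, w}; q ∧ p ∧ ¬p there: v:F, w:F. ✗
y: successors {v}; q ∧ p ∧ ¬p there: v:F. ✗
Satisfying worlds: ∅.

0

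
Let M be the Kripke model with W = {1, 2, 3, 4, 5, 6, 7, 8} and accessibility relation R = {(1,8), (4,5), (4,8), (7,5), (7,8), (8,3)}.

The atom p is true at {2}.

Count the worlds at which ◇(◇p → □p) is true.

4

1: successors {8}; ◇p → □p there: 8:T. ✓
2: no successors, so ◇(◇p → □p) fails. ✗
3: no successors, so ◇(◇p → □p) fails. ✗
4: successors {5, 8}; ◇p → □p there: 5:T, 8:T. ✓
5: no successors, so ◇(◇p → □p) fails. ✗
6: no successors, so ◇(◇p → □p) fails. ✗
7: successors {5, 8}; ◇p → □p there: 5:T, 8:T. ✓
8: successors {3}; ◇p → □p there: 3:T. ✓
Satisfying worlds: {1, 4, 7, 8}.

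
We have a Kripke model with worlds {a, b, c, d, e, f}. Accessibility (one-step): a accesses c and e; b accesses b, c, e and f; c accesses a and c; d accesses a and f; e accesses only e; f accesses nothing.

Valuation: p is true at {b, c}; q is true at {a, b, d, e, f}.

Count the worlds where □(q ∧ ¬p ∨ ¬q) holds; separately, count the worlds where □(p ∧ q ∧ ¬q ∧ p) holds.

5 and 1

For □(q ∧ ¬p ∨ ¬q):
a: successors {c, e}; q ∧ ¬p ∨ ¬q there: c:T, e:T. ✓
b: successors {b, c, e, f}; q ∧ ¬p ∨ ¬q there: b:F, c:T, e:T, f:T. ✗
c: successors {a, c}; q ∧ ¬p ∨ ¬q there: a:T, c:T. ✓
d: successors {a, f}; q ∧ ¬p ∨ ¬q there: a:T, f:T. ✓
e: successors {e}; q ∧ ¬p ∨ ¬q there: e:T. ✓
f: no successors, so □(q ∧ ¬p ∨ ¬q) holds vacuously. ✓
— 5 worlds.
For □(p ∧ q ∧ ¬q ∧ p):
a: successors {c, e}; p ∧ q ∧ ¬q ∧ p there: c:F, e:F. ✗
b: successors {b, c, e, f}; p ∧ q ∧ ¬q ∧ p there: b:F, c:F, e:F, f:F. ✗
c: successors {a, c}; p ∧ q ∧ ¬q ∧ p there: a:F, c:F. ✗
d: successors {a, f}; p ∧ q ∧ ¬q ∧ p there: a:F, f:F. ✗
e: successors {e}; p ∧ q ∧ ¬q ∧ p there: e:F. ✗
f: no successors, so □(p ∧ q ∧ ¬q ∧ p) holds vacuously. ✓
— 1 world.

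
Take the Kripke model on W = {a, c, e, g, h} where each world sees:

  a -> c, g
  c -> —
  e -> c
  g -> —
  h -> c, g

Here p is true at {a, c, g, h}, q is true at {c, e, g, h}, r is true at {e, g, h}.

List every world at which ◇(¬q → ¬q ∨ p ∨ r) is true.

a: successors {c, g}; ¬q → ¬q ∨ p ∨ r there: c:T, g:T. ✓
c: no successors, so ◇(¬q → ¬q ∨ p ∨ r) fails. ✗
e: successors {c}; ¬q → ¬q ∨ p ∨ r there: c:T. ✓
g: no successors, so ◇(¬q → ¬q ∨ p ∨ r) fails. ✗
h: successors {c, g}; ¬q → ¬q ∨ p ∨ r there: c:T, g:T. ✓

{a, e, h}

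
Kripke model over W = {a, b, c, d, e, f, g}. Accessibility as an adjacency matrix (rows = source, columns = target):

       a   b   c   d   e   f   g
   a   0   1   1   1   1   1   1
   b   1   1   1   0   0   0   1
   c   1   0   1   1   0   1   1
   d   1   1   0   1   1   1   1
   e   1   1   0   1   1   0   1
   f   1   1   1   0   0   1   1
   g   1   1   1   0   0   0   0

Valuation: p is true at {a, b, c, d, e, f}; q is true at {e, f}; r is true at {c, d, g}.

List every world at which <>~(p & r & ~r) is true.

a: successors {b, c, d, e, f, g}; ~(p & r & ~r) there: b:T, c:T, d:T, e:T, f:T, g:T. ✓
b: successors {a, b, c, g}; ~(p & r & ~r) there: a:T, b:T, c:T, g:T. ✓
c: successors {a, c, d, f, g}; ~(p & r & ~r) there: a:T, c:T, d:T, f:T, g:T. ✓
d: successors {a, b, d, e, f, g}; ~(p & r & ~r) there: a:T, b:T, d:T, e:T, f:T, g:T. ✓
e: successors {a, b, d, e, g}; ~(p & r & ~r) there: a:T, b:T, d:T, e:T, g:T. ✓
f: successors {a, b, c, f, g}; ~(p & r & ~r) there: a:T, b:T, c:T, f:T, g:T. ✓
g: successors {a, b, c}; ~(p & r & ~r) there: a:T, b:T, c:T. ✓

{a, b, c, d, e, f, g}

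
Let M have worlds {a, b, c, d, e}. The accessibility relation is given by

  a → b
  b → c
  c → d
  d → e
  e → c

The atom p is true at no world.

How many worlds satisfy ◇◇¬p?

5

a: successors {b}; ◇¬p there: b:T. ✓
b: successors {c}; ◇¬p there: c:T. ✓
c: successors {d}; ◇¬p there: d:T. ✓
d: successors {e}; ◇¬p there: e:T. ✓
e: successors {c}; ◇¬p there: c:T. ✓
Satisfying worlds: {a, b, c, d, e}.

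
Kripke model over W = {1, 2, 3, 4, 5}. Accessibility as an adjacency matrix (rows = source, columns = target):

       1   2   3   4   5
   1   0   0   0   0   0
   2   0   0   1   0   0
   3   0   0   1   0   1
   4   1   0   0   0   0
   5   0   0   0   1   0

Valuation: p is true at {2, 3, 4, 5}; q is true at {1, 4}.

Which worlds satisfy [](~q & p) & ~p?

1: [](~q & p) is T, ~p is T. ✓
2: [](~q & p) is T, ~p is F. ✗
3: [](~q & p) is T, ~p is F. ✗
4: [](~q & p) is F, ~p is F. ✗
5: [](~q & p) is F, ~p is F. ✗

{1}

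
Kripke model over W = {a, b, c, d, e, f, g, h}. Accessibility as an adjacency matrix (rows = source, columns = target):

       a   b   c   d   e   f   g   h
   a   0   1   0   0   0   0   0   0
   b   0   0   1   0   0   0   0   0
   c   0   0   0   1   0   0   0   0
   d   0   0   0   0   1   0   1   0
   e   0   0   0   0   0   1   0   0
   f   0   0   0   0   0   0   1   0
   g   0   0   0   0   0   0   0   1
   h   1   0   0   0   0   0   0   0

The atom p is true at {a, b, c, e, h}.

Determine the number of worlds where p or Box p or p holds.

a: p or Box p is T, p is T. ✓
b: p or Box p is T, p is T. ✓
c: p or Box p is T, p is T. ✓
d: p or Box p is F, p is F. ✗
e: p or Box p is T, p is T. ✓
f: p or Box p is F, p is F. ✗
g: p or Box p is T, p is F. ✓
h: p or Box p is T, p is T. ✓
Satisfying worlds: {a, b, c, e, g, h}.

6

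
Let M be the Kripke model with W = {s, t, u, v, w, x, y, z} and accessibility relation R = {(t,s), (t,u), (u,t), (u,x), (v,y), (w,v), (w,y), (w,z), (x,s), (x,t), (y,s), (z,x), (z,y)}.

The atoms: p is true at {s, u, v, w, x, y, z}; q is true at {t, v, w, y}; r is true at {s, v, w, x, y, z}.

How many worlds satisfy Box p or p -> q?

4

s: Box p or p is T, q is F. ✗
t: Box p or p is T, q is T. ✓
u: Box p or p is T, q is F. ✗
v: Box p or p is T, q is T. ✓
w: Box p or p is T, q is T. ✓
x: Box p or p is T, q is F. ✗
y: Box p or p is T, q is T. ✓
z: Box p or p is T, q is F. ✗
Satisfying worlds: {t, v, w, y}.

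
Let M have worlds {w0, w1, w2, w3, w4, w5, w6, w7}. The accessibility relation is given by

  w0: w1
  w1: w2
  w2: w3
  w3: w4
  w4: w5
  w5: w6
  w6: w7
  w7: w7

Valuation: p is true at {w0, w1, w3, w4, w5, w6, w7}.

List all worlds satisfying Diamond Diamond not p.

w0: successors {w1}; Diamond not p there: w1:T. ✓
w1: successors {w2}; Diamond not p there: w2:F. ✗
w2: successors {w3}; Diamond not p there: w3:F. ✗
w3: successors {w4}; Diamond not p there: w4:F. ✗
w4: successors {w5}; Diamond not p there: w5:F. ✗
w5: successors {w6}; Diamond not p there: w6:F. ✗
w6: successors {w7}; Diamond not p there: w7:F. ✗
w7: successors {w7}; Diamond not p there: w7:F. ✗

{w0}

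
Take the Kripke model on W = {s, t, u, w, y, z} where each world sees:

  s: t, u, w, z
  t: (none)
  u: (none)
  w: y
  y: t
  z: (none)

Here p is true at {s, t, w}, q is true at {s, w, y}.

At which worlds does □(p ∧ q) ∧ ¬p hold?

{u, z}

s: □(p ∧ q) is F, ¬p is F. ✗
t: □(p ∧ q) is T, ¬p is F. ✗
u: □(p ∧ q) is T, ¬p is T. ✓
w: □(p ∧ q) is F, ¬p is F. ✗
y: □(p ∧ q) is F, ¬p is T. ✗
z: □(p ∧ q) is T, ¬p is T. ✓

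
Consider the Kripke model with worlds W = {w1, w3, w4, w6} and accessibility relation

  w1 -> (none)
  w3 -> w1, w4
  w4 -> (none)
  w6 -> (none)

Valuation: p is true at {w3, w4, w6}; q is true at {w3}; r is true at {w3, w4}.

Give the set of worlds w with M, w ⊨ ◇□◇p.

{w3}

w1: no successors, so ◇□◇p fails. ✗
w3: successors {w1, w4}; □◇p there: w1:T, w4:T. ✓
w4: no successors, so ◇□◇p fails. ✗
w6: no successors, so ◇□◇p fails. ✗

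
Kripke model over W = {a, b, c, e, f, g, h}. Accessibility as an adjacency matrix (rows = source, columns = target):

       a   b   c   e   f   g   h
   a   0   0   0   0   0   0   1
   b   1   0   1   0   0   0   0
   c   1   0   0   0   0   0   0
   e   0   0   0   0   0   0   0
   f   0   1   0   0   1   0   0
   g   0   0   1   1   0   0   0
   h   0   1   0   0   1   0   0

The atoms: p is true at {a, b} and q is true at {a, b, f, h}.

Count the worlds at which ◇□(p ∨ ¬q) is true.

4

a: successors {h}; □(p ∨ ¬q) there: h:F. ✗
b: successors {a, c}; □(p ∨ ¬q) there: a:F, c:T. ✓
c: successors {a}; □(p ∨ ¬q) there: a:F. ✗
e: no successors, so ◇□(p ∨ ¬q) fails. ✗
f: successors {b, f}; □(p ∨ ¬q) there: b:T, f:F. ✓
g: successors {c, e}; □(p ∨ ¬q) there: c:T, e:T. ✓
h: successors {b, f}; □(p ∨ ¬q) there: b:T, f:F. ✓
Satisfying worlds: {b, f, g, h}.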